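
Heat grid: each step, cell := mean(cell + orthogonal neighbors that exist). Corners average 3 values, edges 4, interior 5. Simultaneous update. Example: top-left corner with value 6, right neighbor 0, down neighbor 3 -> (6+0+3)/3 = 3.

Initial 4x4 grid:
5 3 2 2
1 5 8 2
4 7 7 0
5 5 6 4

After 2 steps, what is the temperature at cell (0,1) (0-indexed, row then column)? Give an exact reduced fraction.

Step 1: cell (0,1) = 15/4
Step 2: cell (0,1) = 153/40
Full grid after step 2:
  7/2 153/40 143/40 35/12
  79/20 227/50 439/100 261/80
  137/30 26/5 99/20 911/240
  44/9 1291/240 1211/240 145/36

Answer: 153/40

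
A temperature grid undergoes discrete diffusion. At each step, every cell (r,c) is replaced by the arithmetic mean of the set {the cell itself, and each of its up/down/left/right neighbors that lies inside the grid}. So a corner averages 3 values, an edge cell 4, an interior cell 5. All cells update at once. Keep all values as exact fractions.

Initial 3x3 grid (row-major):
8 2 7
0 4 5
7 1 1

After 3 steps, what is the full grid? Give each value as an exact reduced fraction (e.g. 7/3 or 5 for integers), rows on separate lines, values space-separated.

After step 1:
  10/3 21/4 14/3
  19/4 12/5 17/4
  8/3 13/4 7/3
After step 2:
  40/9 313/80 85/18
  263/80 199/50 273/80
  32/9 213/80 59/18
After step 3:
  524/135 20471/4800 4337/1080
  6107/1600 3451/1000 6157/1600
  1711/540 16171/4800 3367/1080

Answer: 524/135 20471/4800 4337/1080
6107/1600 3451/1000 6157/1600
1711/540 16171/4800 3367/1080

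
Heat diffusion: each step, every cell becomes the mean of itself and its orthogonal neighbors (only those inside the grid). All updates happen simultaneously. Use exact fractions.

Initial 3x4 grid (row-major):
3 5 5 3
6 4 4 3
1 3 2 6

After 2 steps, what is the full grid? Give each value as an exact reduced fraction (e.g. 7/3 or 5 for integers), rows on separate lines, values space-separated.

After step 1:
  14/3 17/4 17/4 11/3
  7/2 22/5 18/5 4
  10/3 5/2 15/4 11/3
After step 2:
  149/36 527/120 473/120 143/36
  159/40 73/20 4 56/15
  28/9 839/240 811/240 137/36

Answer: 149/36 527/120 473/120 143/36
159/40 73/20 4 56/15
28/9 839/240 811/240 137/36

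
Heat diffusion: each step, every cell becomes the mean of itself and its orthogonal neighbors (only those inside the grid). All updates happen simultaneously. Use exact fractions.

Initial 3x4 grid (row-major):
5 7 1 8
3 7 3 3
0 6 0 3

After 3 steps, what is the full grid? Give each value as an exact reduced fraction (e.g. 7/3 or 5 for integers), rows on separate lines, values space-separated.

Answer: 1657/360 425/96 419/96 176/45
3877/960 1667/400 1453/400 3523/960
671/180 329/96 323/96 1093/360

Derivation:
After step 1:
  5 5 19/4 4
  15/4 26/5 14/5 17/4
  3 13/4 3 2
After step 2:
  55/12 399/80 331/80 13/3
  339/80 4 4 261/80
  10/3 289/80 221/80 37/12
After step 3:
  1657/360 425/96 419/96 176/45
  3877/960 1667/400 1453/400 3523/960
  671/180 329/96 323/96 1093/360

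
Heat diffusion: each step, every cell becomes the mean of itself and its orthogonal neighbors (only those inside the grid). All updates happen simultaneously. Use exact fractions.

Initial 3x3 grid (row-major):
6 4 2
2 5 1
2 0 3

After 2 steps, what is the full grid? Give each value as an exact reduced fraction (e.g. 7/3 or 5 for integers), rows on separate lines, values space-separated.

After step 1:
  4 17/4 7/3
  15/4 12/5 11/4
  4/3 5/2 4/3
After step 2:
  4 779/240 28/9
  689/240 313/100 529/240
  91/36 227/120 79/36

Answer: 4 779/240 28/9
689/240 313/100 529/240
91/36 227/120 79/36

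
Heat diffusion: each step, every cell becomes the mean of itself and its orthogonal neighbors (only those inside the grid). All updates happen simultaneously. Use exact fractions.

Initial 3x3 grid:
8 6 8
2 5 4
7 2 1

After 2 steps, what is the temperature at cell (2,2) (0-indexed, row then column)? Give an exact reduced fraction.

Step 1: cell (2,2) = 7/3
Step 2: cell (2,2) = 127/36
Full grid after step 2:
  211/36 1313/240 23/4
  183/40 243/50 499/120
  155/36 271/80 127/36

Answer: 127/36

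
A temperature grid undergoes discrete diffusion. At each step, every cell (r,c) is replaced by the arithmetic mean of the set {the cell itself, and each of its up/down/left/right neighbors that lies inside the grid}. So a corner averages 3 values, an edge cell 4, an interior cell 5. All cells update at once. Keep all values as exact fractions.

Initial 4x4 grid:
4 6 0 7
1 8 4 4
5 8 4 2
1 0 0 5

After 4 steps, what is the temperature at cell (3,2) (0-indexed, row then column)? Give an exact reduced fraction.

Step 1: cell (3,2) = 9/4
Step 2: cell (3,2) = 313/120
Step 3: cell (3,2) = 10783/3600
Step 4: cell (3,2) = 340513/108000
Full grid after step 4:
  69991/16200 933199/216000 181043/43200 52673/12960
  899149/216000 23558/5625 146063/36000 21037/5400
  10727/2880 44477/12000 324967/90000 94447/27000
  2839/864 7781/2400 340513/108000 101803/32400

Answer: 340513/108000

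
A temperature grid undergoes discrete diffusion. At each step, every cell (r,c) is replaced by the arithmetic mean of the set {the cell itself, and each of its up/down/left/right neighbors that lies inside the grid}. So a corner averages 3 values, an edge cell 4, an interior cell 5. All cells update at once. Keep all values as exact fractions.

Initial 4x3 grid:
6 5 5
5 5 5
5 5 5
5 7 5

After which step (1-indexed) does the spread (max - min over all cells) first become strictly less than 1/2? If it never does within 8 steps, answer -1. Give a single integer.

Answer: 3

Derivation:
Step 1: max=17/3, min=5, spread=2/3
Step 2: max=667/120, min=5, spread=67/120
Step 3: max=11719/2160, min=731/144, spread=377/1080
  -> spread < 1/2 first at step 3
Step 4: max=2323291/432000, min=8203/1600, spread=108481/432000
Step 5: max=20786231/3888000, min=13310759/2592000, spread=328037/1555200
Step 6: max=8273394331/1555200000, min=802520021/155520000, spread=248194121/1555200000
Step 7: max=74283117821/13996800000, min=16085482013/3110400000, spread=151875901/1119744000
Step 8: max=4445141895439/839808000000, min=2903104390501/559872000000, spread=289552991/2687385600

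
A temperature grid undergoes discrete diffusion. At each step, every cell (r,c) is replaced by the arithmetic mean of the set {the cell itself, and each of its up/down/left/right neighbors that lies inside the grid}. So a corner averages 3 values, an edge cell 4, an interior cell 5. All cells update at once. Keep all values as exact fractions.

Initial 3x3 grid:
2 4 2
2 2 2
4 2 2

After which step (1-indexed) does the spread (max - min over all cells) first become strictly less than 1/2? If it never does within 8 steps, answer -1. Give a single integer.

Answer: 2

Derivation:
Step 1: max=8/3, min=2, spread=2/3
Step 2: max=307/120, min=13/6, spread=47/120
  -> spread < 1/2 first at step 2
Step 3: max=1381/540, min=91/40, spread=61/216
Step 4: max=81437/32400, min=50033/21600, spread=511/2592
Step 5: max=4847089/1944000, min=3051851/1296000, spread=4309/31104
Step 6: max=288263633/116640000, min=61538099/25920000, spread=36295/373248
Step 7: max=17205843901/6998400000, min=11152049059/4665600000, spread=305773/4478976
Step 8: max=1027905511397/419904000000, min=671853929473/279936000000, spread=2575951/53747712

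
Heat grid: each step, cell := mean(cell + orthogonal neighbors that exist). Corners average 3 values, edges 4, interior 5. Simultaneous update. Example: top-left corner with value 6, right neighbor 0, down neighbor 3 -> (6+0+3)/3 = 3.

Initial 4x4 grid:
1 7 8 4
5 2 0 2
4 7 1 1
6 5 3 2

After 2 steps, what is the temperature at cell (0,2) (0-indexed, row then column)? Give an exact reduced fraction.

Answer: 991/240

Derivation:
Step 1: cell (0,2) = 19/4
Step 2: cell (0,2) = 991/240
Full grid after step 2:
  71/18 1067/240 991/240 67/18
  511/120 181/50 157/50 631/240
  173/40 423/100 261/100 153/80
  21/4 21/5 31/10 25/12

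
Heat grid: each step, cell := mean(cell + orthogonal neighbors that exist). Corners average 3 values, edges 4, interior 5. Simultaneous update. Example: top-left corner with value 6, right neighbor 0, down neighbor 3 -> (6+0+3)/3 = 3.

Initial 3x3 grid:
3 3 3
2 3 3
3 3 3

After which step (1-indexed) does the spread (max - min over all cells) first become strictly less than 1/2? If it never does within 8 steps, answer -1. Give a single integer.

Step 1: max=3, min=8/3, spread=1/3
  -> spread < 1/2 first at step 1
Step 2: max=3, min=653/240, spread=67/240
Step 3: max=593/200, min=6043/2160, spread=1807/10800
Step 4: max=15839/5400, min=2434037/864000, spread=33401/288000
Step 5: max=1576609/540000, min=22098067/7776000, spread=3025513/38880000
Step 6: max=83644051/28800000, min=8866273133/3110400000, spread=53531/995328
Step 7: max=22536883949/7776000000, min=533839074151/186624000000, spread=450953/11943936
Step 8: max=2698351389481/933120000000, min=32083416439397/11197440000000, spread=3799043/143327232

Answer: 1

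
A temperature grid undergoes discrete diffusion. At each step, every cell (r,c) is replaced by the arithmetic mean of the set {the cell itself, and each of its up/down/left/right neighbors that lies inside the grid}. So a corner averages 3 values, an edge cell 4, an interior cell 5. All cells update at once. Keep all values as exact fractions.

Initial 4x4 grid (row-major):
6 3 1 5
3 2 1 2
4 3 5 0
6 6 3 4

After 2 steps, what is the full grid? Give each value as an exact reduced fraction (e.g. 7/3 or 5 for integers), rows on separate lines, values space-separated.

After step 1:
  4 3 5/2 8/3
  15/4 12/5 11/5 2
  4 4 12/5 11/4
  16/3 9/2 9/2 7/3
After step 2:
  43/12 119/40 311/120 43/18
  283/80 307/100 23/10 577/240
  205/48 173/50 317/100 569/240
  83/18 55/12 103/30 115/36

Answer: 43/12 119/40 311/120 43/18
283/80 307/100 23/10 577/240
205/48 173/50 317/100 569/240
83/18 55/12 103/30 115/36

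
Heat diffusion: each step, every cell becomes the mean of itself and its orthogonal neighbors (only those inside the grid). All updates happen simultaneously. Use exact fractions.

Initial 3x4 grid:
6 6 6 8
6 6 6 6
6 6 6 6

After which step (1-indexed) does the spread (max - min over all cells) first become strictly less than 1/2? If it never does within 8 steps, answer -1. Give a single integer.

Step 1: max=20/3, min=6, spread=2/3
Step 2: max=59/9, min=6, spread=5/9
Step 3: max=689/108, min=6, spread=41/108
  -> spread < 1/2 first at step 3
Step 4: max=81977/12960, min=6, spread=4217/12960
Step 5: max=4874749/777600, min=21679/3600, spread=38417/155520
Step 6: max=291136211/46656000, min=434597/72000, spread=1903471/9331200
Step 7: max=17397149089/2799360000, min=13075759/2160000, spread=18038617/111974400
Step 8: max=1041037782851/167961600000, min=1179326759/194400000, spread=883978523/6718464000

Answer: 3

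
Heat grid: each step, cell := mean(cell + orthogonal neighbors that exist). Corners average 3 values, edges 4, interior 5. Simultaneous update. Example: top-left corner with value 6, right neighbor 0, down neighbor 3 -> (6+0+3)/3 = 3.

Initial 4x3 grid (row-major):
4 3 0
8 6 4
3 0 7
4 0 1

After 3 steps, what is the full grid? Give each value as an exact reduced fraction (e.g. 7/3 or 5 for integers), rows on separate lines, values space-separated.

After step 1:
  5 13/4 7/3
  21/4 21/5 17/4
  15/4 16/5 3
  7/3 5/4 8/3
After step 2:
  9/2 887/240 59/18
  91/20 403/100 827/240
  109/30 77/25 787/240
  22/9 189/80 83/36
After step 3:
  3059/720 55813/14400 3751/1080
  2507/600 11281/3000 25259/7200
  12337/3600 3277/1000 21799/7200
  6077/2160 4077/1600 2861/1080

Answer: 3059/720 55813/14400 3751/1080
2507/600 11281/3000 25259/7200
12337/3600 3277/1000 21799/7200
6077/2160 4077/1600 2861/1080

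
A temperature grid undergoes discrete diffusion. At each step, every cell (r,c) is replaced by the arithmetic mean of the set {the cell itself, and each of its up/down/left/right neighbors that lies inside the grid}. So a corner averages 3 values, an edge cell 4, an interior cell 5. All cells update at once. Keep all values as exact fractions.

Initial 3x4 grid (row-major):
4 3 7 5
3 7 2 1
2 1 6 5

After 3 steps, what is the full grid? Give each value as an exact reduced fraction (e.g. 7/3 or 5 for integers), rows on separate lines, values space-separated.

Answer: 4081/1080 15319/3600 14689/3600 9071/2160
1673/450 2743/750 24779/6000 55201/14400
1157/360 4423/1200 4363/1200 2797/720

Derivation:
After step 1:
  10/3 21/4 17/4 13/3
  4 16/5 23/5 13/4
  2 4 7/2 4
After step 2:
  151/36 481/120 553/120 71/18
  47/15 421/100 94/25 971/240
  10/3 127/40 161/40 43/12
After step 3:
  4081/1080 15319/3600 14689/3600 9071/2160
  1673/450 2743/750 24779/6000 55201/14400
  1157/360 4423/1200 4363/1200 2797/720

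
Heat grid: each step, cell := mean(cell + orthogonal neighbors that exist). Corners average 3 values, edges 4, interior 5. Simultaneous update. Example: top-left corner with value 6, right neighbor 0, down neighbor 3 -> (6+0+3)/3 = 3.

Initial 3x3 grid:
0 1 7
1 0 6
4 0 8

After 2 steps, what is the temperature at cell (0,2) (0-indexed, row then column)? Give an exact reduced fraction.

Answer: 143/36

Derivation:
Step 1: cell (0,2) = 14/3
Step 2: cell (0,2) = 143/36
Full grid after step 2:
  47/36 67/30 143/36
  311/240 131/50 971/240
  71/36 41/15 155/36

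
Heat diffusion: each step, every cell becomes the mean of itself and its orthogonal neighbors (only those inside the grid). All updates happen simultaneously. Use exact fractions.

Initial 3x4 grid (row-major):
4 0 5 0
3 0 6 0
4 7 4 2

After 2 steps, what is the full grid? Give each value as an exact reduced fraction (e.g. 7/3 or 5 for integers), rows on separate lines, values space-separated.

After step 1:
  7/3 9/4 11/4 5/3
  11/4 16/5 3 2
  14/3 15/4 19/4 2
After step 2:
  22/9 79/30 29/12 77/36
  259/80 299/100 157/50 13/6
  67/18 491/120 27/8 35/12

Answer: 22/9 79/30 29/12 77/36
259/80 299/100 157/50 13/6
67/18 491/120 27/8 35/12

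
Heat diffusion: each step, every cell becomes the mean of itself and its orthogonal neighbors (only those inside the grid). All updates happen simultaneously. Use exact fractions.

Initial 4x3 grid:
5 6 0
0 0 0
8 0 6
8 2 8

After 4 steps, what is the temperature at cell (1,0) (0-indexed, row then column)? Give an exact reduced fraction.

Answer: 675733/216000

Derivation:
Step 1: cell (1,0) = 13/4
Step 2: cell (1,0) = 727/240
Step 3: cell (1,0) = 22939/7200
Step 4: cell (1,0) = 675733/216000
Full grid after step 4:
  371243/129600 2206537/864000 103331/43200
  675733/216000 1036373/360000 95143/36000
  272711/72000 317587/90000 365629/108000
  15253/3600 1800931/432000 255179/64800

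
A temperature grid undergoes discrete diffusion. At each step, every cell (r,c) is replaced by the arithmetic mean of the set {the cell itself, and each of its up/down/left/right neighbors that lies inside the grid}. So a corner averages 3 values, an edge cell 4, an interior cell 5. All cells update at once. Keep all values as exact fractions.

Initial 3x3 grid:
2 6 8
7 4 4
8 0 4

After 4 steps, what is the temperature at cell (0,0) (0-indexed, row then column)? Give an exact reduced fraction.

Step 1: cell (0,0) = 5
Step 2: cell (0,0) = 61/12
Step 3: cell (0,0) = 3599/720
Step 4: cell (0,0) = 214333/43200
Full grid after step 4:
  214333/43200 352709/72000 26251/5400
  151829/32000 1685621/360000 493001/108000
  197233/43200 474251/108000 140681/32400

Answer: 214333/43200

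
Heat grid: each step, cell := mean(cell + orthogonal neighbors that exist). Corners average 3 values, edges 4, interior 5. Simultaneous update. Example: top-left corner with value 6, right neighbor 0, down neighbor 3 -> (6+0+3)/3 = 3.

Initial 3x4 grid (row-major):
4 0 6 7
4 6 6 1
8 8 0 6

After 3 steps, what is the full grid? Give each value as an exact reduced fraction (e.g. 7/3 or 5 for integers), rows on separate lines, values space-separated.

After step 1:
  8/3 4 19/4 14/3
  11/2 24/5 19/5 5
  20/3 11/2 5 7/3
After step 2:
  73/18 973/240 1033/240 173/36
  589/120 118/25 467/100 79/20
  53/9 659/120 499/120 37/9
After step 3:
  9373/2160 30841/7200 32101/7200 9403/2160
  35231/7200 28613/6000 8721/2000 5261/1200
  733/135 18233/3600 4147/900 4399/1080

Answer: 9373/2160 30841/7200 32101/7200 9403/2160
35231/7200 28613/6000 8721/2000 5261/1200
733/135 18233/3600 4147/900 4399/1080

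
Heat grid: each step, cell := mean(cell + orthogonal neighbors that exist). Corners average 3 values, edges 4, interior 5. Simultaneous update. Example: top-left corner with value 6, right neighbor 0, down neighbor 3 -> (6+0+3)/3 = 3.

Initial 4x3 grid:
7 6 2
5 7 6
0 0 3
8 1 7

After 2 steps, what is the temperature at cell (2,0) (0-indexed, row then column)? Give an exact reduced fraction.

Step 1: cell (2,0) = 13/4
Step 2: cell (2,0) = 33/10
Full grid after step 2:
  65/12 629/120 44/9
  47/10 87/20 539/120
  33/10 73/20 431/120
  41/12 193/60 35/9

Answer: 33/10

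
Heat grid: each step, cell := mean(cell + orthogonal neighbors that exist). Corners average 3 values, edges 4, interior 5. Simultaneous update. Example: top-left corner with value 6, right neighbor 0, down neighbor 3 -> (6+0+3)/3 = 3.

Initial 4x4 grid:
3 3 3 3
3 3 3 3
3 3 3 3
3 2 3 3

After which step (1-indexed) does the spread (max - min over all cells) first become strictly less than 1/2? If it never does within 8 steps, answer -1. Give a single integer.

Answer: 1

Derivation:
Step 1: max=3, min=8/3, spread=1/3
  -> spread < 1/2 first at step 1
Step 2: max=3, min=329/120, spread=31/120
Step 3: max=3, min=3029/1080, spread=211/1080
Step 4: max=3, min=307157/108000, spread=16843/108000
Step 5: max=26921/9000, min=2777357/972000, spread=130111/972000
Step 6: max=1612841/540000, min=83837633/29160000, spread=3255781/29160000
Step 7: max=1608893/540000, min=2524046309/874800000, spread=82360351/874800000
Step 8: max=289093559/97200000, min=75980683109/26244000000, spread=2074577821/26244000000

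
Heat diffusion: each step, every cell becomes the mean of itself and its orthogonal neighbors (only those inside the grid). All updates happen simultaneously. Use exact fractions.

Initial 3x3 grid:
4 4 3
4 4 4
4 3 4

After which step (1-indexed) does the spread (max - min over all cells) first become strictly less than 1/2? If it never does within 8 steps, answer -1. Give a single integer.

Step 1: max=4, min=11/3, spread=1/3
  -> spread < 1/2 first at step 1
Step 2: max=47/12, min=893/240, spread=47/240
Step 3: max=309/80, min=4019/1080, spread=61/432
Step 4: max=165967/43200, min=242563/64800, spread=511/5184
Step 5: max=9908149/2592000, min=14592911/3888000, spread=4309/62208
Step 6: max=197661901/51840000, min=878136367/233280000, spread=36295/746496
Step 7: max=35503950941/9331200000, min=52778156099/13996800000, spread=305773/8957952
Step 8: max=2127506070527/559872000000, min=3171134488603/839808000000, spread=2575951/107495424

Answer: 1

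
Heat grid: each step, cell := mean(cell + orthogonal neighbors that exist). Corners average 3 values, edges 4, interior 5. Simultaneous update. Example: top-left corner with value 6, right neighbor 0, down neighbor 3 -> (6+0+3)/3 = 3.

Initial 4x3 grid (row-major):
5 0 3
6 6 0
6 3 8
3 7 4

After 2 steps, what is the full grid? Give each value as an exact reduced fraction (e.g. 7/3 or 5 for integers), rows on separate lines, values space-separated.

After step 1:
  11/3 7/2 1
  23/4 3 17/4
  9/2 6 15/4
  16/3 17/4 19/3
After step 2:
  155/36 67/24 35/12
  203/48 9/2 3
  259/48 43/10 61/12
  169/36 263/48 43/9

Answer: 155/36 67/24 35/12
203/48 9/2 3
259/48 43/10 61/12
169/36 263/48 43/9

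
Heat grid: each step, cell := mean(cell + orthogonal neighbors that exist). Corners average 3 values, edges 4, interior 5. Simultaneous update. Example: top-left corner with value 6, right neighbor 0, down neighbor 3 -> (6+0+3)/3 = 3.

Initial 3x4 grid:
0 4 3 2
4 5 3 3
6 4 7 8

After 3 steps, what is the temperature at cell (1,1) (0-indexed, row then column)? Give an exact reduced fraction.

Answer: 24101/6000

Derivation:
Step 1: cell (1,1) = 4
Step 2: cell (1,1) = 409/100
Step 3: cell (1,1) = 24101/6000
Full grid after step 3:
  1451/432 12251/3600 12371/3600 959/270
  56299/14400 24101/6000 6289/1500 15071/3600
  1919/432 17051/3600 5857/1200 881/180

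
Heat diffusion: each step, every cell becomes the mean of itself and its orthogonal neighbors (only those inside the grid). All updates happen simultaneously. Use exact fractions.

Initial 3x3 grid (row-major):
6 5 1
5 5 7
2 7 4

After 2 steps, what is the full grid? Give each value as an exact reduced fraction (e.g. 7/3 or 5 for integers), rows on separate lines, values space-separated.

After step 1:
  16/3 17/4 13/3
  9/2 29/5 17/4
  14/3 9/2 6
After step 2:
  169/36 1183/240 77/18
  203/40 233/50 1223/240
  41/9 629/120 59/12

Answer: 169/36 1183/240 77/18
203/40 233/50 1223/240
41/9 629/120 59/12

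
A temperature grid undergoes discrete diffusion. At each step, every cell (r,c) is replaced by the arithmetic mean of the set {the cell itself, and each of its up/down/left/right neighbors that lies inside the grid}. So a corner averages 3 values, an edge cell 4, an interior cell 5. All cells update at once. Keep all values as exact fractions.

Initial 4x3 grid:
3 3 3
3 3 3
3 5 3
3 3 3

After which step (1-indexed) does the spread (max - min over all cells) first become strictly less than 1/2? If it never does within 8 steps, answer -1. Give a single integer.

Step 1: max=7/2, min=3, spread=1/2
Step 2: max=173/50, min=3, spread=23/50
  -> spread < 1/2 first at step 2
Step 3: max=8011/2400, min=613/200, spread=131/480
Step 4: max=71351/21600, min=11191/3600, spread=841/4320
Step 5: max=28462051/8640000, min=2253373/720000, spread=56863/345600
Step 6: max=254814341/77760000, min=20429543/6480000, spread=386393/3110400
Step 7: max=101705723131/31104000000, min=8196358813/2592000000, spread=26795339/248832000
Step 8: max=6082535714129/1866240000000, min=493646149667/155520000000, spread=254051069/2985984000

Answer: 2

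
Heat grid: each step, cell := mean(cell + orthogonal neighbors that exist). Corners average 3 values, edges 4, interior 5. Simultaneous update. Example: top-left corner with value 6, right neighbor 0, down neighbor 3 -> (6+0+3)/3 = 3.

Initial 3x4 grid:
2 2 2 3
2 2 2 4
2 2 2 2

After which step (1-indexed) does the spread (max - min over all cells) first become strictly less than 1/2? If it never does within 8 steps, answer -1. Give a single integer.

Step 1: max=3, min=2, spread=1
Step 2: max=649/240, min=2, spread=169/240
Step 3: max=467/180, min=2, spread=107/180
Step 4: max=11969/4800, min=3047/1500, spread=11093/24000
  -> spread < 1/2 first at step 4
Step 5: max=6343129/2592000, min=222241/108000, spread=201869/518400
Step 6: max=373579471/155520000, min=45097573/21600000, spread=244384727/777600000
Step 7: max=7380995863/3110400000, min=410479243/194400000, spread=3614791/13824000
Step 8: max=1314389368751/559872000000, min=55283873921/25920000000, spread=601288460287/2799360000000

Answer: 4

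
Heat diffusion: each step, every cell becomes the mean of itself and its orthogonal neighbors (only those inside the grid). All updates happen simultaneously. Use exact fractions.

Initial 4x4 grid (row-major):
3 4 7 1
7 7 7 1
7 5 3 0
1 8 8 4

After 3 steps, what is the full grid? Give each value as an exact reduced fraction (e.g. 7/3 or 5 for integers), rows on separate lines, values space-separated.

After step 1:
  14/3 21/4 19/4 3
  6 6 5 9/4
  5 6 23/5 2
  16/3 11/2 23/4 4
After step 2:
  191/36 31/6 9/2 10/3
  65/12 113/20 113/25 49/16
  67/12 271/50 467/100 257/80
  95/18 271/48 397/80 47/12
After step 3:
  143/27 232/45 219/50 523/144
  247/45 1963/375 8961/2000 8477/2400
  2441/450 32363/6000 4557/1000 8917/2400
  2377/432 38351/7200 3839/800 1451/360

Answer: 143/27 232/45 219/50 523/144
247/45 1963/375 8961/2000 8477/2400
2441/450 32363/6000 4557/1000 8917/2400
2377/432 38351/7200 3839/800 1451/360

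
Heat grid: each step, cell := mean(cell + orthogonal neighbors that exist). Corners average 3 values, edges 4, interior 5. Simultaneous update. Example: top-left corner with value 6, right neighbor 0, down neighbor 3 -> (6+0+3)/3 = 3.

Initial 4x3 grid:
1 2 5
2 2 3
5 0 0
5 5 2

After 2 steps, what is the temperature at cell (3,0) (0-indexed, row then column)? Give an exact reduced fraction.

Step 1: cell (3,0) = 5
Step 2: cell (3,0) = 11/3
Full grid after step 2:
  20/9 93/40 25/9
  269/120 117/50 533/240
  129/40 229/100 509/240
  11/3 191/60 79/36

Answer: 11/3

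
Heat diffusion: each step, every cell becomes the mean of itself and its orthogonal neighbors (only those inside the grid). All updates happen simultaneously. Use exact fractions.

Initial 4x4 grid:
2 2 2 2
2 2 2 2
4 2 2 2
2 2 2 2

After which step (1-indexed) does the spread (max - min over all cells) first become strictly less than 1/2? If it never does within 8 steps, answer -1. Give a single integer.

Step 1: max=8/3, min=2, spread=2/3
Step 2: max=151/60, min=2, spread=31/60
Step 3: max=1291/540, min=2, spread=211/540
  -> spread < 1/2 first at step 3
Step 4: max=124843/54000, min=2, spread=16843/54000
Step 5: max=1110643/486000, min=9079/4500, spread=130111/486000
Step 6: max=32802367/14580000, min=547159/270000, spread=3255781/14580000
Step 7: max=975153691/437400000, min=551107/270000, spread=82360351/437400000
Step 8: max=28995316891/13122000000, min=99706441/48600000, spread=2074577821/13122000000

Answer: 3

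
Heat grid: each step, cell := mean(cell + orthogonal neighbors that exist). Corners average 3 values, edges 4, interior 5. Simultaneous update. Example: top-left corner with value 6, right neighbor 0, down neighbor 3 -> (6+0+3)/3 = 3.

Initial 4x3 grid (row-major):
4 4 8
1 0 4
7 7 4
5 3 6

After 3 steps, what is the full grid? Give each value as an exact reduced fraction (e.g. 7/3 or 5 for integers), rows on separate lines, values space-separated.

Answer: 323/90 13807/3600 9197/2160
4459/1200 24167/6000 30629/7200
2627/600 13021/3000 33149/7200
3379/720 69493/14400 5071/1080

Derivation:
After step 1:
  3 4 16/3
  3 16/5 4
  5 21/5 21/4
  5 21/4 13/3
After step 2:
  10/3 233/60 40/9
  71/20 92/25 1067/240
  43/10 229/50 1067/240
  61/12 1127/240 89/18
After step 3:
  323/90 13807/3600 9197/2160
  4459/1200 24167/6000 30629/7200
  2627/600 13021/3000 33149/7200
  3379/720 69493/14400 5071/1080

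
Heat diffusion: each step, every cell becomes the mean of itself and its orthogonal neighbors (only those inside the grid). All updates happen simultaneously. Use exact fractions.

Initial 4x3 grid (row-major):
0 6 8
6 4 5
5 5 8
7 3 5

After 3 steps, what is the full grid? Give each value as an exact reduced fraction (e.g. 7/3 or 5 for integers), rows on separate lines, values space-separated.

Answer: 413/90 35507/7200 5971/1080
1393/300 3877/750 19891/3600
1007/200 15493/3000 19951/3600
365/72 18931/3600 577/108

Derivation:
After step 1:
  4 9/2 19/3
  15/4 26/5 25/4
  23/4 5 23/4
  5 5 16/3
After step 2:
  49/12 601/120 205/36
  187/40 247/50 353/60
  39/8 267/50 67/12
  21/4 61/12 193/36
After step 3:
  413/90 35507/7200 5971/1080
  1393/300 3877/750 19891/3600
  1007/200 15493/3000 19951/3600
  365/72 18931/3600 577/108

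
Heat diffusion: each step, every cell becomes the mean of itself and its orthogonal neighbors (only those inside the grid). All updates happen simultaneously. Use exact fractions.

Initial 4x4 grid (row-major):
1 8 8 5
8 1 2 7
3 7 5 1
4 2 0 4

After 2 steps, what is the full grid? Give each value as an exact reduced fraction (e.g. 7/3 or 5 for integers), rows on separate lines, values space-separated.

After step 1:
  17/3 9/2 23/4 20/3
  13/4 26/5 23/5 15/4
  11/2 18/5 3 17/4
  3 13/4 11/4 5/3
After step 2:
  161/36 1267/240 1291/240 97/18
  1177/240 423/100 223/50 289/60
  307/80 411/100 91/25 19/6
  47/12 63/20 8/3 26/9

Answer: 161/36 1267/240 1291/240 97/18
1177/240 423/100 223/50 289/60
307/80 411/100 91/25 19/6
47/12 63/20 8/3 26/9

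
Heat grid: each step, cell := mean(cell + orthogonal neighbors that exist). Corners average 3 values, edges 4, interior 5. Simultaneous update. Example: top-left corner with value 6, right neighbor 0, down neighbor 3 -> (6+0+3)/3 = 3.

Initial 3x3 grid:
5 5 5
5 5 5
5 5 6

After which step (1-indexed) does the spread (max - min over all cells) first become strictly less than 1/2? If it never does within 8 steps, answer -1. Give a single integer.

Answer: 1

Derivation:
Step 1: max=16/3, min=5, spread=1/3
  -> spread < 1/2 first at step 1
Step 2: max=95/18, min=5, spread=5/18
Step 3: max=1121/216, min=5, spread=41/216
Step 4: max=66931/12960, min=1811/360, spread=347/2592
Step 5: max=3994937/777600, min=18157/3600, spread=2921/31104
Step 6: max=239108539/46656000, min=2185483/432000, spread=24611/373248
Step 7: max=14315522033/2799360000, min=49256741/9720000, spread=207329/4478976
Step 8: max=857837952451/167961600000, min=2630801599/518400000, spread=1746635/53747712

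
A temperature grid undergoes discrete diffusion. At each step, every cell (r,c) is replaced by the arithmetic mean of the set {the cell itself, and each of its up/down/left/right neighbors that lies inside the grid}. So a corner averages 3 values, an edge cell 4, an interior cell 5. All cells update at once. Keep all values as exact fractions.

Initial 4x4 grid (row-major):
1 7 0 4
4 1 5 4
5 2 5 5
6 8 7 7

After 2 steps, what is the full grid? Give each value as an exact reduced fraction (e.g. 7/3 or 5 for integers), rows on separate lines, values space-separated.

Answer: 3 281/80 143/48 67/18
37/10 16/5 201/50 185/48
263/60 114/25 24/5 1253/240
49/9 691/120 709/120 55/9

Derivation:
After step 1:
  4 9/4 4 8/3
  11/4 19/5 3 9/2
  17/4 21/5 24/5 21/4
  19/3 23/4 27/4 19/3
After step 2:
  3 281/80 143/48 67/18
  37/10 16/5 201/50 185/48
  263/60 114/25 24/5 1253/240
  49/9 691/120 709/120 55/9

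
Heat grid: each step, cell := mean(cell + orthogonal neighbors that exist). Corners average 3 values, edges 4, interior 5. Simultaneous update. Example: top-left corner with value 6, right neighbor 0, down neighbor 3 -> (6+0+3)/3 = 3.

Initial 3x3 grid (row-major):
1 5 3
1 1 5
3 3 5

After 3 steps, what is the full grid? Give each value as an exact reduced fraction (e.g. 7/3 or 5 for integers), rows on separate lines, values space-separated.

After step 1:
  7/3 5/2 13/3
  3/2 3 7/2
  7/3 3 13/3
After step 2:
  19/9 73/24 31/9
  55/24 27/10 91/24
  41/18 19/6 65/18
After step 3:
  67/27 4067/1440 185/54
  3377/1440 1799/600 4877/1440
  557/216 529/180 761/216

Answer: 67/27 4067/1440 185/54
3377/1440 1799/600 4877/1440
557/216 529/180 761/216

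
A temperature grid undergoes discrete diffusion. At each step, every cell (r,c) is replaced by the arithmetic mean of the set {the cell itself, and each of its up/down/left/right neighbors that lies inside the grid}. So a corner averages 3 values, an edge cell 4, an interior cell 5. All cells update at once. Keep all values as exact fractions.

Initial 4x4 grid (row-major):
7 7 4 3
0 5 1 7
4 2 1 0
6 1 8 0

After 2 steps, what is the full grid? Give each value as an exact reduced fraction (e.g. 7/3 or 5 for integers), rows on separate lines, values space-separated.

After step 1:
  14/3 23/4 15/4 14/3
  4 3 18/5 11/4
  3 13/5 12/5 2
  11/3 17/4 5/2 8/3
After step 2:
  173/36 103/24 533/120 67/18
  11/3 379/100 31/10 781/240
  199/60 61/20 131/50 589/240
  131/36 781/240 709/240 43/18

Answer: 173/36 103/24 533/120 67/18
11/3 379/100 31/10 781/240
199/60 61/20 131/50 589/240
131/36 781/240 709/240 43/18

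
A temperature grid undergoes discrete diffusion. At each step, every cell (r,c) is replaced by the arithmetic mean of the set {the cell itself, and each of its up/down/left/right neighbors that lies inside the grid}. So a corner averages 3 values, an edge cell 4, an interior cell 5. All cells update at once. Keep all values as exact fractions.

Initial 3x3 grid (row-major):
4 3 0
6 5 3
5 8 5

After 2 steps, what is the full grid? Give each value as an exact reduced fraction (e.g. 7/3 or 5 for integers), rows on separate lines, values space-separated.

Answer: 37/9 43/12 11/4
31/6 22/5 187/48
205/36 269/48 43/9

Derivation:
After step 1:
  13/3 3 2
  5 5 13/4
  19/3 23/4 16/3
After step 2:
  37/9 43/12 11/4
  31/6 22/5 187/48
  205/36 269/48 43/9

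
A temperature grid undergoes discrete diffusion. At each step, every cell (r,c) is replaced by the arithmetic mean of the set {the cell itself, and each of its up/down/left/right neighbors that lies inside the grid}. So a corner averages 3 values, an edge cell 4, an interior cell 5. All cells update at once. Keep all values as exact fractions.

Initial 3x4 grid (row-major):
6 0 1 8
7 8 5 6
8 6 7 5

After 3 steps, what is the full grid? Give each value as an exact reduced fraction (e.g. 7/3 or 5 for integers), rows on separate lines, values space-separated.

Answer: 5491/1080 35081/7200 11167/2400 3563/720
86377/14400 16429/3000 10821/2000 269/50
1553/240 7601/1200 3523/600 1057/180

Derivation:
After step 1:
  13/3 15/4 7/2 5
  29/4 26/5 27/5 6
  7 29/4 23/4 6
After step 2:
  46/9 1007/240 353/80 29/6
  1427/240 577/100 517/100 28/5
  43/6 63/10 61/10 71/12
After step 3:
  5491/1080 35081/7200 11167/2400 3563/720
  86377/14400 16429/3000 10821/2000 269/50
  1553/240 7601/1200 3523/600 1057/180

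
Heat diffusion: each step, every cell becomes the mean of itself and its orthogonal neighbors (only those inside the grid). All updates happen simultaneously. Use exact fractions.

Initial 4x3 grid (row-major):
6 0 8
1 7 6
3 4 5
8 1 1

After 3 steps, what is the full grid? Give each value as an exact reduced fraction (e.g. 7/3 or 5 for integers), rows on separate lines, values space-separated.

Answer: 4123/1080 21719/4800 10171/2160
29291/7200 1037/250 17183/3600
9157/2400 24323/6000 7199/1800
545/144 25901/7200 197/54

Derivation:
After step 1:
  7/3 21/4 14/3
  17/4 18/5 13/2
  4 4 4
  4 7/2 7/3
After step 2:
  71/18 317/80 197/36
  851/240 118/25 563/120
  65/16 191/50 101/24
  23/6 83/24 59/18
After step 3:
  4123/1080 21719/4800 10171/2160
  29291/7200 1037/250 17183/3600
  9157/2400 24323/6000 7199/1800
  545/144 25901/7200 197/54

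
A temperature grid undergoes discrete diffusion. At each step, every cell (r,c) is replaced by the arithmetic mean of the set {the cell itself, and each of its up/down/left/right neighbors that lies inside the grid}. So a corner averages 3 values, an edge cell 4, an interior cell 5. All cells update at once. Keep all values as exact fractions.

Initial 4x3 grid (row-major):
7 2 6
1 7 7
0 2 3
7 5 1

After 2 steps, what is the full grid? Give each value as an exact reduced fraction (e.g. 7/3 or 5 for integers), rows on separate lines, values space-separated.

Answer: 151/36 529/120 65/12
803/240 111/25 89/20
273/80 167/50 77/20
41/12 283/80 10/3

Derivation:
After step 1:
  10/3 11/2 5
  15/4 19/5 23/4
  5/2 17/5 13/4
  4 15/4 3
After step 2:
  151/36 529/120 65/12
  803/240 111/25 89/20
  273/80 167/50 77/20
  41/12 283/80 10/3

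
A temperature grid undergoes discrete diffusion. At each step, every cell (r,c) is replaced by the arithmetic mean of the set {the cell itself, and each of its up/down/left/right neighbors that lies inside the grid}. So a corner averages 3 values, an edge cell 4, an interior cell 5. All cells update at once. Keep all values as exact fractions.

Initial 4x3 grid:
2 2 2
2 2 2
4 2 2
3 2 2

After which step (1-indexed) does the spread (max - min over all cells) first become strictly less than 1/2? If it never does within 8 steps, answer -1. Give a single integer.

Step 1: max=3, min=2, spread=1
Step 2: max=8/3, min=2, spread=2/3
Step 3: max=929/360, min=2, spread=209/360
Step 4: max=106871/43200, min=1847/900, spread=3643/8640
  -> spread < 1/2 first at step 4
Step 5: max=6281419/2592000, min=224551/108000, spread=178439/518400
Step 6: max=369608981/155520000, min=1521841/720000, spread=1635653/6220800
Step 7: max=21906976279/9331200000, min=415355023/194400000, spread=78797407/373248000
Step 8: max=1300848951461/559872000000, min=12584376941/5832000000, spread=741990121/4478976000

Answer: 4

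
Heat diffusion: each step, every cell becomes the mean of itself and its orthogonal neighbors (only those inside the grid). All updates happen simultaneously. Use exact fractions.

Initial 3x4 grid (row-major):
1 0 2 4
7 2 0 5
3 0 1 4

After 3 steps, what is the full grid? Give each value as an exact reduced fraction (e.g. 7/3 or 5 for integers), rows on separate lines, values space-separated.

After step 1:
  8/3 5/4 3/2 11/3
  13/4 9/5 2 13/4
  10/3 3/2 5/4 10/3
After step 2:
  43/18 433/240 101/48 101/36
  221/80 49/25 49/25 49/16
  97/36 473/240 97/48 47/18
After step 3:
  313/135 14863/7200 15613/7200 287/108
  11767/4800 4183/2000 4443/2000 12527/4800
  1337/540 15563/7200 15413/7200 277/108

Answer: 313/135 14863/7200 15613/7200 287/108
11767/4800 4183/2000 4443/2000 12527/4800
1337/540 15563/7200 15413/7200 277/108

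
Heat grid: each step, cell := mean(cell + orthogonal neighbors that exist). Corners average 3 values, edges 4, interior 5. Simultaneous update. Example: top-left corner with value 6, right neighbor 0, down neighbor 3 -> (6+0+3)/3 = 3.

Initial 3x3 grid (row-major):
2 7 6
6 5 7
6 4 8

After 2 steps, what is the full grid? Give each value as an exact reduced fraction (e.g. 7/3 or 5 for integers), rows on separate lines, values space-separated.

Answer: 59/12 337/60 109/18
1253/240 139/25 253/40
95/18 1393/240 223/36

Derivation:
After step 1:
  5 5 20/3
  19/4 29/5 13/2
  16/3 23/4 19/3
After step 2:
  59/12 337/60 109/18
  1253/240 139/25 253/40
  95/18 1393/240 223/36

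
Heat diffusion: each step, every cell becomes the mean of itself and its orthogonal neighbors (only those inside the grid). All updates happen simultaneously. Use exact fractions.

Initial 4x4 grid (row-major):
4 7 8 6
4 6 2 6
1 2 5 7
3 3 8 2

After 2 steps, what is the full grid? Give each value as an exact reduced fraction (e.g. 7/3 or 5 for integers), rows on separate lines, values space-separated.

After step 1:
  5 25/4 23/4 20/3
  15/4 21/5 27/5 21/4
  5/2 17/5 24/5 5
  7/3 4 9/2 17/3
After step 2:
  5 53/10 361/60 53/9
  309/80 23/5 127/25 1339/240
  719/240 189/50 231/50 1243/240
  53/18 427/120 569/120 91/18

Answer: 5 53/10 361/60 53/9
309/80 23/5 127/25 1339/240
719/240 189/50 231/50 1243/240
53/18 427/120 569/120 91/18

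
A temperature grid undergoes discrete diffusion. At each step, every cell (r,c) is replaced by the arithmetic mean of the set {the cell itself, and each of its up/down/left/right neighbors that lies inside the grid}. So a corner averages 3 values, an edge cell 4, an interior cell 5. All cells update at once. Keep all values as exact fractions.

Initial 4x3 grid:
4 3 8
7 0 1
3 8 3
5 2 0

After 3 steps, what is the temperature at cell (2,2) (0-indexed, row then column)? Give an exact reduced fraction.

Step 1: cell (2,2) = 3
Step 2: cell (2,2) = 163/60
Step 3: cell (2,2) = 2317/720
Full grid after step 3:
  1121/270 10843/2880 887/240
  5687/1440 1157/300 33/10
  5959/1440 17/5 2317/720
  1009/270 3353/960 6127/2160

Answer: 2317/720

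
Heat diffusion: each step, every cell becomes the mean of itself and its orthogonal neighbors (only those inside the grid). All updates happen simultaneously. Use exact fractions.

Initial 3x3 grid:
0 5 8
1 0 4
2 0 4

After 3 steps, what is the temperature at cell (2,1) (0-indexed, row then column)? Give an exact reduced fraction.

Step 1: cell (2,1) = 3/2
Step 2: cell (2,1) = 43/24
Step 3: cell (2,1) = 2843/1440
Full grid after step 3:
  20/9 8521/2880 1601/432
  1637/960 1481/600 581/180
  23/16 2843/1440 583/216

Answer: 2843/1440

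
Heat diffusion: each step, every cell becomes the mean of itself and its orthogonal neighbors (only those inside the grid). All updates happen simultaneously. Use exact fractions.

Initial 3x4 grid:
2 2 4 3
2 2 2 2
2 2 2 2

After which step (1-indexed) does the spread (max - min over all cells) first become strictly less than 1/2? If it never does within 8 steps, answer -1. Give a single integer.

Answer: 4

Derivation:
Step 1: max=3, min=2, spread=1
Step 2: max=8/3, min=2, spread=2/3
Step 3: max=929/360, min=2, spread=209/360
Step 4: max=106871/43200, min=1847/900, spread=3643/8640
  -> spread < 1/2 first at step 4
Step 5: max=6281419/2592000, min=224551/108000, spread=178439/518400
Step 6: max=369608981/155520000, min=1521841/720000, spread=1635653/6220800
Step 7: max=21906976279/9331200000, min=415355023/194400000, spread=78797407/373248000
Step 8: max=1300848951461/559872000000, min=12584376941/5832000000, spread=741990121/4478976000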